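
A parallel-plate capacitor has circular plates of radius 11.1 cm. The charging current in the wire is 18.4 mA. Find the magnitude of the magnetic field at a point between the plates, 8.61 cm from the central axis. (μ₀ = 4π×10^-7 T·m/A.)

2.57×10^-8 T

Between the plates the displacement current equals the wire current: I_d = 18.4 mA = 0.0184 A.
An Ampèrian loop of radius r encloses a fraction (r/R)² of I_d. Then B·2πr = μ₀ I_d (r/R)², giving B = μ₀ I_d r/(2πR²) = 2.57×10^-8 T.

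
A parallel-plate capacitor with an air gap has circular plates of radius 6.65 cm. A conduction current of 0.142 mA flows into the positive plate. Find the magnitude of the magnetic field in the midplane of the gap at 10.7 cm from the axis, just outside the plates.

2.65×10^-10 T

No conduction current crosses the gap, so I_d there equals the 1.42×10^-4 A in the leads.
With r > R the enclosed displacement current is the full I_d; B = μ₀ I_d / (2πr) = 2.65×10^-10 T.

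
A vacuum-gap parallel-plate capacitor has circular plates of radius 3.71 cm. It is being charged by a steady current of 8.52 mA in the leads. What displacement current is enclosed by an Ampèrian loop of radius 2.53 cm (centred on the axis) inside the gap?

3.96×10^-3 A

Between the plates the displacement current equals the wire current: I_d = 8.52 mA = 8.52×10^-3 A.
The field is uniform, so I_d,enc = I_d (r/R)² = (8.52×10^-3)(2.53/3.71)² = 3.96×10^-3 A.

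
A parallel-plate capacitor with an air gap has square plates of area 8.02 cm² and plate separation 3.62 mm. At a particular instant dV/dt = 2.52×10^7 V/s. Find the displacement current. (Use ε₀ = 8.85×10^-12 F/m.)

The field between the plates is E = V/d, so dE/dt = (2.52×10^7)/(3.62×10^-3 m) = 6.961×10^9 V/(m·s).
I_d = ε₀ A (dE/dt) = (8.85×10^-12)(8.02×10^-4)(6.961×10^9) = 4.94×10^-5 A.

4.94×10^-5 A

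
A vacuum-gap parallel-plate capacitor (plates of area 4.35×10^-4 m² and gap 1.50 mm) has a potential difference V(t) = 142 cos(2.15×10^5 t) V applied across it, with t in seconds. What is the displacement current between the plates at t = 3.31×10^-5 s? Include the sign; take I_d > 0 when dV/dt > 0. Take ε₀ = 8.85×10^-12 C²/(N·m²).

-5.80×10^-5 A

dE/dt = (V₀ω/d)·−sin(ωt) with ωt = 7.1165 rad: (142)(2.15×10^5)(-0.7402)/(1.50×10^-3) = -1.507×10^10 V/(m·s).
I_d = ε₀ A dE/dt = (8.85×10^-12)(4.35×10^-4)(-1.507×10^10) = -5.80×10^-5 A.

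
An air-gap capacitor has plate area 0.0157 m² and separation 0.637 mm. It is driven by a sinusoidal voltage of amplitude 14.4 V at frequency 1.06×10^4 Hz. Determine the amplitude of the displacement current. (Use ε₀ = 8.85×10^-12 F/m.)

2.09×10^-4 A

The displacement current equals the conduction current C dV/dt, which peaks at C V₀ ω.
With C = ε₀A/d = (8.85×10^-12)(0.0157)/(6.37×10^-4) = 2.181×10^-10 F and ω = 2πf = 6.660×10^4 rad/s, I_d,max = (2.181×10^-10)(14.4)(6.660×10^4) = 2.09×10^-4 A.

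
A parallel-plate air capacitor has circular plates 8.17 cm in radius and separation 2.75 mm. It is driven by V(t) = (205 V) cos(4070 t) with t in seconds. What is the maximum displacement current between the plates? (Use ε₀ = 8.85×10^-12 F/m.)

The displacement current equals the conduction current C dV/dt, which peaks at C V₀ ω.
With C = ε₀A/d = (8.85×10^-12)(0.02097)/(2.75×10^-3) = 6.749×10^-11 F and ω = 4070 rad/s, I_d,max = (6.749×10^-11)(205)(4070) = 5.63×10^-5 A.

5.63×10^-5 A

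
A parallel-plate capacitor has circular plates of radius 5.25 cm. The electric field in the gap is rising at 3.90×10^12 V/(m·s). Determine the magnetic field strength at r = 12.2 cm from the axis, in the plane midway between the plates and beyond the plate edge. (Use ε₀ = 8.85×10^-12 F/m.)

4.90×10^-7 T

I_d = ε₀ dΦ_E/dt = ε₀ πR² (dE/dt) = (8.85×10^-12)(8.659×10^-3)(3.90×10^12) = 0.2989 A through the full plate area.
For r ≥ R the full I_d is enclosed: B = μ₀ I_d/(2πr) = (4π×10^-7)(0.2989)/(2π·0.122) = 4.90×10^-7 T.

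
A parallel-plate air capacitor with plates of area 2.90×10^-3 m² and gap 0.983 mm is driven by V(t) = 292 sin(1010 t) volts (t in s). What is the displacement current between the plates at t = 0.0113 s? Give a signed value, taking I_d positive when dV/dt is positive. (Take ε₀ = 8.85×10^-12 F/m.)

dV/dt = (292)(1010)·cos(11.413) = 1.196×10^5 V/s.
I_d = C dV/dt with C = ε₀A/d = (8.85×10^-12)(2.90×10^-3)/(9.83×10^-4) = 2.611×10^-11 F, so I_d = (2.611×10^-11)(1.196×10^5) = 3.12×10^-6 A.

3.12×10^-6 A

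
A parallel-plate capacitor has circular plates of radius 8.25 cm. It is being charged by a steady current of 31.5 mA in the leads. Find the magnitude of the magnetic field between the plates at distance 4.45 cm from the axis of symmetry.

No conduction current crosses the gap, so I_d there equals the 0.0315 A in the leads.
∮B·dl = μ₀ I_d,enc with I_d,enc = I_d r²/R² = 9.165×10^-3 A; so B = μ₀ I_d,enc/(2πr) = 4.12×10^-8 T.

4.12×10^-8 T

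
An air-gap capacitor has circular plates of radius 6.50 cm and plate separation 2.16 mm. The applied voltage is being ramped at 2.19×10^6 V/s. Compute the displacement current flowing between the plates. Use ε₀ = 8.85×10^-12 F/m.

The displacement current equals the charging current C dV/dt. With C = ε₀A/d = (8.85×10^-12)(0.01327)/(2.16×10^-3) = 5.437×10^-11 F, I_d = (5.437×10^-11)(2.19×10^6) = 1.19×10^-4 A.

1.19×10^-4 A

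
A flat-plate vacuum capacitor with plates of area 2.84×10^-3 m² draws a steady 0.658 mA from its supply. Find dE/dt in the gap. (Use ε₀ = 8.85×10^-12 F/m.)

2.62×10^10 V/(m·s)

By continuity, I_d in the gap equals the 0.658 mA flowing in the wire.
Since I_d = ε₀ A dE/dt, dE/dt = I_d/(ε₀A) = (6.58×10^-4)/((8.85×10^-12)(2.84×10^-3)) = 2.62×10^10 V/(m·s).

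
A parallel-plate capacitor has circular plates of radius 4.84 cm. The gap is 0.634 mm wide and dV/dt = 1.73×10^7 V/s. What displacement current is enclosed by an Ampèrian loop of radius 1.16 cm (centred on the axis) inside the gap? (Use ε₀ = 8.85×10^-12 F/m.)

1.02×10^-4 A

dE/dt = (dV/dt)/d = 2.729×10^10 V/(m·s); I_d = ε₀(πR²)(dE/dt) = (8.85×10^-12)(7.359×10^-3)(2.729×10^10) = 1.777×10^-3 A.
The field is uniform, so I_d,enc = I_d (r/R)² = (1.777×10^-3)(1.16/4.84)² = 1.02×10^-4 A.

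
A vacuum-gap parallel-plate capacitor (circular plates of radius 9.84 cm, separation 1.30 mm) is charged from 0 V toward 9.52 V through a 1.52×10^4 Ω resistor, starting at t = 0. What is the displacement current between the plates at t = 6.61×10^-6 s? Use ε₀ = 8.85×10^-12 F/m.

7.67×10^-5 A

C = ε₀A/d = (8.85×10^-12)(0.03042)/(1.30×10^-3) = 2.071×10^-10 F, so τ = RC = 3.148×10^-6 s.
The conduction current is I(t) = (V₀/R) e^(−t/τ), and the displacement current between the plates equals it.
t/τ = 2.100; I_d = (9.52/1.52×10^4) · e^(−2.100) = (6.263×10^-4)(0.1225) = 7.67×10^-5 A.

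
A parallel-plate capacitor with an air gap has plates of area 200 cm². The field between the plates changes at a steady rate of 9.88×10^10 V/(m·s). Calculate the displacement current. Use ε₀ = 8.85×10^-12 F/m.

With a uniform field, Φ_E = EA, so I_d = ε₀ A dE/dt = 0.0175 A.

0.0175 A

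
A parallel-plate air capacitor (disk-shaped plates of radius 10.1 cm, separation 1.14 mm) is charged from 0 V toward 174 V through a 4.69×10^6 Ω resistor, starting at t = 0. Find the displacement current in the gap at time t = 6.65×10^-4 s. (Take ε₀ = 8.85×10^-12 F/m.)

C = ε₀A/d = (8.85×10^-12)(0.03205)/(1.14×10^-3) = 2.488×10^-10 F and τ = RC = 1.167×10^-3 s. I_d in the gap equals the RC charging current.
I_d(t) = (V₀/R) e^(−t/τ) = 3.710×10^-5 · e^(−0.5698) = 2.10×10^-5 A.

2.10×10^-5 A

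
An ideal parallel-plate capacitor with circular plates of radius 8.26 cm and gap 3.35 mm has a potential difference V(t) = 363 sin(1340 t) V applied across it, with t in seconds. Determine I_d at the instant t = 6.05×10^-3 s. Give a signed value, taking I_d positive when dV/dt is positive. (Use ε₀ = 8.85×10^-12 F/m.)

-6.89×10^-6 A

C = ε₀A/d = (8.85×10^-12)(0.02143)/(3.35×10^-3) = 5.661×10^-11 F. dV/dt = V₀ω·cos(ωt); at ωt = 8.107 rad this factor is -0.2503.
I_d = C dV/dt = (5.661×10^-11)(363)(1340)(-0.2503) = -6.89×10^-6 A.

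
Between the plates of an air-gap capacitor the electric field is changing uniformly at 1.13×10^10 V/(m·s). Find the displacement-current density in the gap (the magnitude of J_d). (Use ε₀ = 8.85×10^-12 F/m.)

J_d = ε₀ ∂E/∂t, so J_d = 0.100 A/m².

0.100 A/m²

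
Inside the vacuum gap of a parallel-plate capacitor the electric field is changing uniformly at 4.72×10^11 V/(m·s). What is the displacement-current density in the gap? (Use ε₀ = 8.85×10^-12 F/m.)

4.18 A/m²

J_d = ε₀ ∂E/∂t, so J_d = 4.18 A/m².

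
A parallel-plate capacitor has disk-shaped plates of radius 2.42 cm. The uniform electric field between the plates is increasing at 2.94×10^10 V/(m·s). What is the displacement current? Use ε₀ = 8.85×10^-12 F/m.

4.79×10^-4 A

I_d = ε₀ A (dE/dt) = (8.85×10^-12)(1.840×10^-3 m²)(2.94×10^10) = 4.79×10^-4 A.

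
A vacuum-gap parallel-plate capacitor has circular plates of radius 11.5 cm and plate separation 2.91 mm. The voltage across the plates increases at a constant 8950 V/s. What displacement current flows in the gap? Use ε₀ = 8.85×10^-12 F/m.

C = ε₀A/d = (8.85×10^-12)(0.04155)/(2.91×10^-3) = 1.264×10^-10 F.
I_d = C dV/dt = (1.264×10^-10)(8950) = 1.13×10^-6 A.

1.13×10^-6 A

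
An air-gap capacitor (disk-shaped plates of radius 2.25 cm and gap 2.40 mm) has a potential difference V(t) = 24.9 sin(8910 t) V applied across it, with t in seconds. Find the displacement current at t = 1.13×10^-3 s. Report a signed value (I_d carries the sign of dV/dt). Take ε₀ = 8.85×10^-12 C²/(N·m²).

-1.04×10^-6 A

dE/dt = (V₀ω/d)·cos(ωt) with ωt = 10.0683 rad: (24.9)(8910)(-0.8000)/(2.40×10^-3) = -7.395×10^7 V/(m·s).
I_d = ε₀ A dE/dt = (8.85×10^-12)(1.590×10^-3)(-7.395×10^7) = -1.04×10^-6 A.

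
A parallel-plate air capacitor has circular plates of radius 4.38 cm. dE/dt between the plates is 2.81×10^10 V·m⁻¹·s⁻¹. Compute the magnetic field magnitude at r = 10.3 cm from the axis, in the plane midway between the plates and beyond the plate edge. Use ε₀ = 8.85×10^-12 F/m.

Total displacement current: I_d = ε₀(πR²)(dE/dt) = (8.85×10^-12)(6.027×10^-3)(2.81×10^10) = 1.499×10^-3 A.
Outside the plates the loop encloses all of I_d, so B·2πr = μ₀ I_d and B = 2.91×10^-9 T.

2.91×10^-9 T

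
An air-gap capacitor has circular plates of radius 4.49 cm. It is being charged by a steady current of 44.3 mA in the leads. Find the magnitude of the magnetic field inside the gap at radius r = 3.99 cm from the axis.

By continuity the displacement current in the gap matches the conduction current: I_d = 0.0443 A.
An Ampèrian loop of radius r encloses a fraction (r/R)² of I_d. Then B·2πr = μ₀ I_d (r/R)², giving B = μ₀ I_d r/(2πR²) = 1.75×10^-7 T.

1.75×10^-7 T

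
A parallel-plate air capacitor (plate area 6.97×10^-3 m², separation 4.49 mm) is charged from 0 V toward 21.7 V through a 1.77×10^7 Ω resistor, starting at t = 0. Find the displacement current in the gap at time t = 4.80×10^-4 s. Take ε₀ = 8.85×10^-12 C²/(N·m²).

1.70×10^-7 A

With C = ε₀A/d = (8.85×10^-12)(6.97×10^-3)/(4.49×10^-3) = 1.374×10^-11 F, the time constant is τ = RC = 2.432×10^-4 s, so t/τ = 1.974 and e^(−t/τ) = 0.1389.
I_d = I_cond = (V₀/R) e^(−t/τ) = (1.226×10^-6)(0.1389) = 1.70×10^-7 A.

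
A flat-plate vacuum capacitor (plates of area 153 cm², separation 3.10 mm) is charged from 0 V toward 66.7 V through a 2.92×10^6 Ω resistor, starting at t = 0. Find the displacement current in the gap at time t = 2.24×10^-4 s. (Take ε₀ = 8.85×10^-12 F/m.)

With C = ε₀A/d = (8.85×10^-12)(0.0153)/(3.10×10^-3) = 4.368×10^-11 F, the time constant is τ = RC = 1.275×10^-4 s, so t/τ = 1.757 and e^(−t/τ) = 0.1726.
I_d = I_cond = (V₀/R) e^(−t/τ) = (2.284×10^-5)(0.1726) = 3.94×10^-6 A.

3.94×10^-6 A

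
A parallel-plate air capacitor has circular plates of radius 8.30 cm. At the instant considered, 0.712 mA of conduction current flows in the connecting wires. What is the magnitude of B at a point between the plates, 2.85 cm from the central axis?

5.89×10^-10 T

By continuity the displacement current in the gap matches the conduction current: I_d = 7.12×10^-4 A.
∮B·dl = μ₀ I_d,enc with I_d,enc = I_d r²/R² = 8.395×10^-5 A; so B = μ₀ I_d,enc/(2πr) = 5.89×10^-10 T.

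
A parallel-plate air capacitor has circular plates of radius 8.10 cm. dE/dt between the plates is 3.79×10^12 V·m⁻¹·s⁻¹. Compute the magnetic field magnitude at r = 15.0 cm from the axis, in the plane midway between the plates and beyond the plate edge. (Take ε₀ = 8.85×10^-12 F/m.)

9.22×10^-7 T

Total displacement current: I_d = ε₀(πR²)(dE/dt) = (8.85×10^-12)(0.02061)(3.79×10^12) = 0.6913 A.
Outside the plates the loop encloses all of I_d, so B·2πr = μ₀ I_d and B = 9.22×10^-7 T.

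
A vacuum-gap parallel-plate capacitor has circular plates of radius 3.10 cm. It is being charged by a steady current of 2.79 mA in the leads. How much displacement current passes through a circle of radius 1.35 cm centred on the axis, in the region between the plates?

Between the plates the displacement current equals the wire current: I_d = 2.79 mA = 2.79×10^-3 A.
Through an area πr² the displacement current is I_d·(πr²/πR²) = I_d (r/R)² = 5.29×10^-4 A.

5.29×10^-4 A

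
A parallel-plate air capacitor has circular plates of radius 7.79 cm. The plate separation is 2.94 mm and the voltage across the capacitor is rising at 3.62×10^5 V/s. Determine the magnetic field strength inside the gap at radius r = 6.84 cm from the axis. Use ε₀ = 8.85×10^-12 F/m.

4.68×10^-11 T

dE/dt = (dV/dt)/d = 1.231×10^8 V/(m·s); I_d = ε₀(πR²)(dE/dt) = (8.85×10^-12)(0.01906)(1.231×10^8) = 2.076×10^-5 A.
∮B·dl = μ₀ I_d,enc with I_d,enc = I_d r²/R² = 1.601×10^-5 A; so B = μ₀ I_d,enc/(2πr) = 4.68×10^-11 T.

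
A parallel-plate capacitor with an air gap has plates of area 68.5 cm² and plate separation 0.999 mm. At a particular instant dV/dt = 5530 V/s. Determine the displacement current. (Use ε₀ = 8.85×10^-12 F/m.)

E = V/d so dE/dt = (dV/dt)/d = 5.536×10^6 V/(m·s), and I_d = ε₀ A dE/dt = (8.85×10^-12)(6.85×10^-3)(5.536×10^6) = 3.36×10^-7 A.

3.36×10^-7 A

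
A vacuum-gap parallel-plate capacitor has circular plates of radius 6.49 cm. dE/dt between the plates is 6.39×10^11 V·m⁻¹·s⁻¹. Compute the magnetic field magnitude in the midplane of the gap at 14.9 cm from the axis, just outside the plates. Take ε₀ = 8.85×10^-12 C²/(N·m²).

1.00×10^-7 T

Total displacement current: I_d = ε₀(πR²)(dE/dt) = (8.85×10^-12)(0.01323)(6.39×10^11) = 0.07482 A.
For r ≥ R the full I_d is enclosed: B = μ₀ I_d/(2πr) = (4π×10^-7)(0.07482)/(2π·0.149) = 1.00×10^-7 T.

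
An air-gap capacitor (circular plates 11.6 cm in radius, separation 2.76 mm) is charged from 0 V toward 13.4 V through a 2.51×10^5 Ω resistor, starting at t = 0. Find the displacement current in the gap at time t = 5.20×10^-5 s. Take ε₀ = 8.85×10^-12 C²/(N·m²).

1.16×10^-5 A

With C = ε₀A/d = (8.85×10^-12)(0.04227)/(2.76×10^-3) = 1.355×10^-10 F, the time constant is τ = RC = 3.401×10^-5 s, so t/τ = 1.529 and e^(−t/τ) = 0.2168.
I_d = I_cond = (V₀/R) e^(−t/τ) = (5.339×10^-5)(0.2168) = 1.16×10^-5 A.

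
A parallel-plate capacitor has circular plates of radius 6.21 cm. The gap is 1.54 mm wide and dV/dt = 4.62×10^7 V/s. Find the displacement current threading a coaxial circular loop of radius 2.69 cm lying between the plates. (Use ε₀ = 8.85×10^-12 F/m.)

6.04×10^-4 A

I_d = C dV/dt with C = ε₀πR²/d = 6.965×10^-11 F, so I_d = (6.965×10^-11)(4.62×10^7) = 3.218×10^-3 A.
Through an area πr² the displacement current is I_d·(πr²/πR²) = I_d (r/R)² = 6.04×10^-4 A.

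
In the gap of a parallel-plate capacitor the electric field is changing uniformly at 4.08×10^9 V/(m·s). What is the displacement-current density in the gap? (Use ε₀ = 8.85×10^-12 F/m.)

0.0361 A/m²

The displacement-current density is ε₀ ∂E/∂t = (8.85×10^-12)(4.08×10^9) = 0.0361 A/m².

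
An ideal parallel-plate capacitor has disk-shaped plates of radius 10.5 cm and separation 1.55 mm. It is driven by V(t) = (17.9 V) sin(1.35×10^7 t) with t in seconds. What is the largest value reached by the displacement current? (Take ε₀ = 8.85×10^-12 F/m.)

C = ε₀A/d = (8.85×10^-12)(0.03464)/(1.55×10^-3) = 1.978×10^-10 F; ω = 1.35×10^7 rad/s.
I_d = C dV/dt, so |I_d|_max = C V₀ ω = (1.978×10^-10)(17.9)(1.35×10^7) = 0.0478 A.

0.0478 A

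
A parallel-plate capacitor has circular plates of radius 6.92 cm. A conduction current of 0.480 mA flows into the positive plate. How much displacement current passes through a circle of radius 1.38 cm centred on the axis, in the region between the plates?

1.91×10^-5 A

Between the plates the displacement current equals the wire current: I_d = 0.480 mA = 4.80×10^-4 A.
Through an area πr² the displacement current is I_d·(πr²/πR²) = I_d (r/R)² = 1.91×10^-5 A.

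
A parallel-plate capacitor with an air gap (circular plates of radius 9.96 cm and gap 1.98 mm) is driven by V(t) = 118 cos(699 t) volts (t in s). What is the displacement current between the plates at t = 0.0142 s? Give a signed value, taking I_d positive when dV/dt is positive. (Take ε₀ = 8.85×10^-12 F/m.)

5.52×10^-6 A

dE/dt = (V₀ω/d)·−sin(ωt) with ωt = 9.9258 rad: (118)(699)(0.4803)/(1.98×10^-3) = 2.001×10^7 V/(m·s).
I_d = ε₀ A dE/dt = (8.85×10^-12)(0.03117)(2.001×10^7) = 5.52×10^-6 A.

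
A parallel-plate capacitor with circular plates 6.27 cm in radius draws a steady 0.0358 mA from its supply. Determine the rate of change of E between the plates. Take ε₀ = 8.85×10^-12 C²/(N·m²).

3.28×10^8 V/(m·s)

The displacement current between the plates equals the conduction current, I_d = 0.0358 mA.
Since I_d = ε₀ A dE/dt, dE/dt = I_d/(ε₀A) = (3.58×10^-5)/((8.85×10^-12)(0.01235)) = 3.28×10^8 V/(m·s).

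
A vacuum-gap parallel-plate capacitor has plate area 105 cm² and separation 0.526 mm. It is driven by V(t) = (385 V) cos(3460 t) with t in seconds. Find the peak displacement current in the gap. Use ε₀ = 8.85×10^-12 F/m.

C = ε₀A/d = (8.85×10^-12)(0.0105)/(5.26×10^-4) = 1.767×10^-10 F; ω = 3460 rad/s.
I_d = C dV/dt, so |I_d|_max = C V₀ ω = (1.767×10^-10)(385)(3460) = 2.35×10^-4 A.

2.35×10^-4 A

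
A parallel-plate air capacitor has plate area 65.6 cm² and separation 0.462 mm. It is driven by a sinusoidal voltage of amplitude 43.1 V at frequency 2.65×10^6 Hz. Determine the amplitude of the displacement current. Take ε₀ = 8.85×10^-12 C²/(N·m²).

C = ε₀A/d = (8.85×10^-12)(6.56×10^-3)/(4.62×10^-4) = 1.257×10^-10 F; ω = 2πf = 1.665×10^7 rad/s.
I_d = C dV/dt, so |I_d|_max = C V₀ ω = (1.257×10^-10)(43.1)(1.665×10^7) = 0.0902 A.

0.0902 A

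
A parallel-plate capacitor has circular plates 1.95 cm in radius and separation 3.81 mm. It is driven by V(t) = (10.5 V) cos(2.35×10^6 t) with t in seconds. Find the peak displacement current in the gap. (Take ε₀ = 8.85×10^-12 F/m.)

(dE/dt)_max = V₀ω/d = 6.476×10^9 V/(m·s); ω = 2.35×10^6 rad/s.
I_d,max = ε₀ A (dE/dt)_max = (8.85×10^-12)(1.195×10^-3)(6.476×10^9) = 6.85×10^-5 A.

6.85×10^-5 A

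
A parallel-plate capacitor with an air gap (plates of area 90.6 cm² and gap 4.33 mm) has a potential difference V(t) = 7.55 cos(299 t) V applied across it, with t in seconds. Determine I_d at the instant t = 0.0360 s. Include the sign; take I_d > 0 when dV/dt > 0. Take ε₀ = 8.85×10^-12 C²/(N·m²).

4.07×10^-8 A

dV/dt = (7.55)(299)·−sin(10.764) = 2197 V/s.
I_d = C dV/dt with C = ε₀A/d = (8.85×10^-12)(9.06×10^-3)/(4.33×10^-3) = 1.852×10^-11 F, so I_d = (1.852×10^-11)(2197) = 4.07×10^-8 A.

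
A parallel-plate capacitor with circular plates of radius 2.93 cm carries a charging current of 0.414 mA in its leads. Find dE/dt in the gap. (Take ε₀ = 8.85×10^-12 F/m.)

1.73×10^10 V/(m·s)

Charge continuity gives I_d = I = 4.14×10^-4 A between the plates.
Then dE/dt = I_d/(ε₀A) = 1.73×10^10 V/(m·s).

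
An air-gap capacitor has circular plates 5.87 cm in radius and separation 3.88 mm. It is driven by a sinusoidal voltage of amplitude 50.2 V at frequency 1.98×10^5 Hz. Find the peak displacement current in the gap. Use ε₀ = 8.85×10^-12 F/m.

1.54×10^-3 A

C = ε₀A/d = (8.85×10^-12)(0.01082)/(3.88×10^-3) = 2.468×10^-11 F; ω = 2πf = 1.244×10^6 rad/s.
I_d = C dV/dt, so |I_d|_max = C V₀ ω = (2.468×10^-11)(50.2)(1.244×10^6) = 1.54×10^-3 A.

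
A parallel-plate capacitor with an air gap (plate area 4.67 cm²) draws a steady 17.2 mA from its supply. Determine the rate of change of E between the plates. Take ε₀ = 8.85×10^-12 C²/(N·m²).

Charge continuity gives I_d = I = 0.0172 A between the plates.
Then dE/dt = I_d/(ε₀A) = 4.16×10^12 V/(m·s).

4.16×10^12 V/(m·s)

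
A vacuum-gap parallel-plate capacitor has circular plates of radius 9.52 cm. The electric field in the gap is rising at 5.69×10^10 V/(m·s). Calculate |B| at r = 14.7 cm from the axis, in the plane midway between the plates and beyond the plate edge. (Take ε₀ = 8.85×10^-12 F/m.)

1.95×10^-8 T

Through the whole plate area (πR² = 0.02847 m²), I_d = ε₀ πR² dE/dt = 0.01434 A.
For r ≥ R the full I_d is enclosed: B = μ₀ I_d/(2πr) = (4π×10^-7)(0.01434)/(2π·0.147) = 1.95×10^-8 T.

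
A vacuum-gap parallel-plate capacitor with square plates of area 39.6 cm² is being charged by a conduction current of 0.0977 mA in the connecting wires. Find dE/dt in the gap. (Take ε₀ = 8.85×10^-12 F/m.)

The displacement current between the plates equals the conduction current, I_d = 0.0977 mA.
Inverting I_d = ε₀ A dE/dt gives dE/dt = 9.77×10^-5 / (8.85×10^-12 · 3.96×10^-3) = 2.79×10^9 V/(m·s).

2.79×10^9 V/(m·s)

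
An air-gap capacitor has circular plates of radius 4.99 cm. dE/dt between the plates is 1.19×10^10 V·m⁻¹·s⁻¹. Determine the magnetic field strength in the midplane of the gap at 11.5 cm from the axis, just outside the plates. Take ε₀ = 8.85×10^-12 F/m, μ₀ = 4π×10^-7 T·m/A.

Total displacement current: I_d = ε₀(πR²)(dE/dt) = (8.85×10^-12)(7.823×10^-3)(1.19×10^10) = 8.239×10^-4 A.
For r ≥ R the full I_d is enclosed: B = μ₀ I_d/(2πr) = (4π×10^-7)(8.239×10^-4)/(2π·0.115) = 1.43×10^-9 T.

1.43×10^-9 T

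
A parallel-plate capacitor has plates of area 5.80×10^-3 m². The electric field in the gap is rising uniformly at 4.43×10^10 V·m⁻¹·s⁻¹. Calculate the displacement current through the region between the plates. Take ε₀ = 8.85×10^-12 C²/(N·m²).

2.27×10^-3 A

The displacement current is ε₀ times dΦ_E/dt = ε₀ A dE/dt = (8.85×10^-12)(5.80×10^-3)(4.43×10^10) = 2.27×10^-3 A.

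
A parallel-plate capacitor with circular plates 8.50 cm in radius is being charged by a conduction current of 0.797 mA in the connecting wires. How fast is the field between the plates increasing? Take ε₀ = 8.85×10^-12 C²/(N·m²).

3.97×10^9 V/(m·s)

By continuity, I_d in the gap equals the 0.797 mA flowing in the wire.
Since I_d = ε₀ A dE/dt, dE/dt = I_d/(ε₀A) = (7.97×10^-4)/((8.85×10^-12)(0.02270)) = 3.97×10^9 V/(m·s).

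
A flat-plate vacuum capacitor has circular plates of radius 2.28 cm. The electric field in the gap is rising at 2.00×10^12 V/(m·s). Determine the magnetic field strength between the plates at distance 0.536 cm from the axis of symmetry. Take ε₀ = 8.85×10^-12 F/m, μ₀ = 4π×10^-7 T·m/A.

I_d = ε₀ dΦ_E/dt = ε₀ πR² (dE/dt) = (8.85×10^-12)(1.633×10^-3)(2.00×10^12) = 0.02890 A through the full plate area.
An Ampèrian loop of radius r encloses a fraction (r/R)² of I_d. Then B·2πr = μ₀ I_d (r/R)², giving B = μ₀ I_d r/(2πR²) = 5.96×10^-8 T.

5.96×10^-8 T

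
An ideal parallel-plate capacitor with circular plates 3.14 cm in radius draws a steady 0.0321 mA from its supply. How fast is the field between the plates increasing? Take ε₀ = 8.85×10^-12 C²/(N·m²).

By continuity, I_d in the gap equals the 0.0321 mA flowing in the wire.
Inverting I_d = ε₀ A dE/dt gives dE/dt = 3.21×10^-5 / (8.85×10^-12 · 3.097×10^-3) = 1.17×10^9 V/(m·s).

1.17×10^9 V/(m·s)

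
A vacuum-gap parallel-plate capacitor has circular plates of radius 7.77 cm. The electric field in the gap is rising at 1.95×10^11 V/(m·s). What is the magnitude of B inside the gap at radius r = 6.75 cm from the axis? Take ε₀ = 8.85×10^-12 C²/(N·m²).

7.32×10^-8 T

Total displacement current: I_d = ε₀(πR²)(dE/dt) = (8.85×10^-12)(0.01897)(1.95×10^11) = 0.03274 A.
An Ampèrian loop of radius r encloses a fraction (r/R)² of I_d. Then B·2πr = μ₀ I_d (r/R)², giving B = μ₀ I_d r/(2πR²) = 7.32×10^-8 T.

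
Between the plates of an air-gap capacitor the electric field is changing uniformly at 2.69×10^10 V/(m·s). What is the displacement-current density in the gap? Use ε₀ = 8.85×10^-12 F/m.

0.238 A/m²

The displacement-current density is ε₀ ∂E/∂t = (8.85×10^-12)(2.69×10^10) = 0.238 A/m².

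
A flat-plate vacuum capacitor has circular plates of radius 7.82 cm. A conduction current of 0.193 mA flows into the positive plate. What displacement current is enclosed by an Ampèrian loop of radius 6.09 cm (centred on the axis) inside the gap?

No conduction current crosses the gap, so I_d there equals the 1.93×10^-4 A in the leads.
Through an area πr² the displacement current is I_d·(πr²/πR²) = I_d (r/R)² = 1.17×10^-4 A.

1.17×10^-4 A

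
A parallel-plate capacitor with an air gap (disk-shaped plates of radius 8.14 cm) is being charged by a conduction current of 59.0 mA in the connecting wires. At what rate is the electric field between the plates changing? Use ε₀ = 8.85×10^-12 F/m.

By continuity, I_d in the gap equals the 59.0 mA flowing in the wire.
Since I_d = ε₀ A dE/dt, dE/dt = I_d/(ε₀A) = (0.0590)/((8.85×10^-12)(0.02082)) = 3.20×10^11 V/(m·s).

3.20×10^11 V/(m·s)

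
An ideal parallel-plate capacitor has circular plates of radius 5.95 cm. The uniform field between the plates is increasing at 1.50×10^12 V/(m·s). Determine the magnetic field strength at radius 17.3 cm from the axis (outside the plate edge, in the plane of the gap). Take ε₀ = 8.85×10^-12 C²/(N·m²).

I_d = ε₀ dΦ_E/dt = ε₀ πR² (dE/dt) = (8.85×10^-12)(0.01112)(1.50×10^12) = 0.1476 A through the full plate area.
For r ≥ R the full I_d is enclosed: B = μ₀ I_d/(2πr) = (4π×10^-7)(0.1476)/(2π·0.173) = 1.71×10^-7 T.

1.71×10^-7 T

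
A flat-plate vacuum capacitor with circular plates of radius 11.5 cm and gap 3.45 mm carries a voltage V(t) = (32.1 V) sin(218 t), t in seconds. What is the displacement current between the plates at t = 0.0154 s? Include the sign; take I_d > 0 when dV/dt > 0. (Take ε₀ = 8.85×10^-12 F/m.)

-7.29×10^-7 A

dV/dt = (32.1)(218)·cos(3.3572) = -6836 V/s.
I_d = C dV/dt with C = ε₀A/d = (8.85×10^-12)(0.04155)/(3.45×10^-3) = 1.066×10^-10 F, so I_d = (1.066×10^-10)(-6836) = -7.29×10^-7 A.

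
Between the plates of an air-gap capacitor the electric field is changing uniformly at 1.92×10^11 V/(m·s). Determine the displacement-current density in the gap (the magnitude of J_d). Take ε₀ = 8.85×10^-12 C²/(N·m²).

The displacement-current density is ε₀ ∂E/∂t = (8.85×10^-12)(1.92×10^11) = 1.70 A/m².

1.70 A/m²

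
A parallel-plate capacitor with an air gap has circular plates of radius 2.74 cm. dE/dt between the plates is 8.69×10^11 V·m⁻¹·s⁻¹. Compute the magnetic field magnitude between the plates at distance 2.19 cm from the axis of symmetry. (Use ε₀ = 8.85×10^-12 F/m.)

1.06×10^-7 T

Total displacement current: I_d = ε₀(πR²)(dE/dt) = (8.85×10^-12)(2.359×10^-3)(8.69×10^11) = 0.01814 A.
For r < R the Ampère–Maxwell law gives B(2πr) = μ₀ I_d (r²/R²), so B = μ₀ I_d r/(2πR²) = (4π×10^-7)(0.01814)(0.0219)/(2π·0.0274²) = 1.06×10^-7 T.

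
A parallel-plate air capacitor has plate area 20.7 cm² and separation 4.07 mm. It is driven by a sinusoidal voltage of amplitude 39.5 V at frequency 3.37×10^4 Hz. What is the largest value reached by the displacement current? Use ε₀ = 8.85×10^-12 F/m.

The displacement current equals the conduction current C dV/dt, which peaks at C V₀ ω.
With C = ε₀A/d = (8.85×10^-12)(2.07×10^-3)/(4.07×10^-3) = 4.501×10^-12 F and ω = 2πf = 2.117×10^5 rad/s, I_d,max = (4.501×10^-12)(39.5)(2.117×10^5) = 3.76×10^-5 A.

3.76×10^-5 A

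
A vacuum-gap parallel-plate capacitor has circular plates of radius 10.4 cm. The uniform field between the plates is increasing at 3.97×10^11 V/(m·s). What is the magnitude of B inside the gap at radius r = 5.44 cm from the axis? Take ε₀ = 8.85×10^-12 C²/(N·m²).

1.20×10^-7 T

Total displacement current: I_d = ε₀(πR²)(dE/dt) = (8.85×10^-12)(0.03398)(3.97×10^11) = 0.1194 A.
An Ampèrian loop of radius r encloses a fraction (r/R)² of I_d. Then B·2πr = μ₀ I_d (r/R)², giving B = μ₀ I_d r/(2πR²) = 1.20×10^-7 T.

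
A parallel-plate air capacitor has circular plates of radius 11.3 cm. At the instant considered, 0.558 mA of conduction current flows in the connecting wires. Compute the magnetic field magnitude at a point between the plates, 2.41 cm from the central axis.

By continuity the displacement current in the gap matches the conduction current: I_d = 5.58×10^-4 A.
For r < R the Ampère–Maxwell law gives B(2πr) = μ₀ I_d (r²/R²), so B = μ₀ I_d r/(2πR²) = (4π×10^-7)(5.58×10^-4)(0.0241)/(2π·0.113²) = 2.11×10^-10 T.

2.11×10^-10 T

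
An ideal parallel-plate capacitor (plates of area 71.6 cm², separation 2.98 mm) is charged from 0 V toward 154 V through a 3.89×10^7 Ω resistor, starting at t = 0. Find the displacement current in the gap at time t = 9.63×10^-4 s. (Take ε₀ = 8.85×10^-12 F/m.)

With C = ε₀A/d = (8.85×10^-12)(7.16×10^-3)/(2.98×10^-3) = 2.126×10^-11 F, the time constant is τ = RC = 8.270×10^-4 s, so t/τ = 1.164 and e^(−t/τ) = 0.3122.
I_d = I_cond = (V₀/R) e^(−t/τ) = (3.959×10^-6)(0.3122) = 1.24×10^-6 A.

1.24×10^-6 A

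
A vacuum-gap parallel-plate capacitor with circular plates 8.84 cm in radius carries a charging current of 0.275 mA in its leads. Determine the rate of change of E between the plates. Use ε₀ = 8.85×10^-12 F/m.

The displacement current between the plates equals the conduction current, I_d = 0.275 mA.
Then dE/dt = I_d/(ε₀A) = 1.27×10^9 V/(m·s).

1.27×10^9 V/(m·s)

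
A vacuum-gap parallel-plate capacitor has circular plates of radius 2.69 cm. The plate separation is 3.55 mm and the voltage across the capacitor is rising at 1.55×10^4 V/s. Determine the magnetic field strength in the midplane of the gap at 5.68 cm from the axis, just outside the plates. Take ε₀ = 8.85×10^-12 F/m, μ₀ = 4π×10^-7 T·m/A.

I_d = C dV/dt with C = ε₀πR²/d = 5.666×10^-12 F, so I_d = (5.666×10^-12)(1.55×10^4) = 8.782×10^-8 A.
Outside the plates the loop encloses all of I_d, so B·2πr = μ₀ I_d and B = 3.09×10^-13 T.

3.09×10^-13 T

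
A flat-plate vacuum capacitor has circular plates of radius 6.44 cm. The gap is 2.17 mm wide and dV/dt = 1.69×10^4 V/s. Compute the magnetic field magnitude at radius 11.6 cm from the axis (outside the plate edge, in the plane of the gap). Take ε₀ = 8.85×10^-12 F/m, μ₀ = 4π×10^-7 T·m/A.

1.55×10^-12 T

I_d = C dV/dt with C = ε₀πR²/d = 5.314×10^-11 F, so I_d = (5.314×10^-11)(1.69×10^4) = 8.981×10^-7 A.
Outside the plates the loop encloses all of I_d, so B·2πr = μ₀ I_d and B = 1.55×10^-12 T.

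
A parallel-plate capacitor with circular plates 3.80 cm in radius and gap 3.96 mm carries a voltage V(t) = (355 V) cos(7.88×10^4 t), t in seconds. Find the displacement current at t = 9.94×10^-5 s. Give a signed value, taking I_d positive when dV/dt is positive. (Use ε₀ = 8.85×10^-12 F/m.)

-2.84×10^-4 A

dV/dt = (355)(7.88×10^4)·−sin(7.83272) = -2.797×10^7 V/s.
I_d = C dV/dt with C = ε₀A/d = (8.85×10^-12)(4.536×10^-3)/(3.96×10^-3) = 1.014×10^-11 F, so I_d = (1.014×10^-11)(-2.797×10^7) = -2.84×10^-4 A.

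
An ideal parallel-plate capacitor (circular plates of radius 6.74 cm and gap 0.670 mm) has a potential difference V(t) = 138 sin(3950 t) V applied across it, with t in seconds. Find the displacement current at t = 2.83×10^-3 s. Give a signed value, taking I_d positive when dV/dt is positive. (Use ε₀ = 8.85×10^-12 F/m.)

1.87×10^-5 A

dE/dt = (V₀ω/d)·cos(ωt) with ωt = 11.1785 rad: (138)(3950)(0.1819)/(6.70×10^-4) = 1.480×10^8 V/(m·s).
I_d = ε₀ A dE/dt = (8.85×10^-12)(0.01427)(1.480×10^8) = 1.87×10^-5 A.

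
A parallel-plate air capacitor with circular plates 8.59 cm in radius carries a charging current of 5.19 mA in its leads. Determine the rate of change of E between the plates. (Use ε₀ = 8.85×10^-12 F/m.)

The displacement current between the plates equals the conduction current, I_d = 5.19 mA.
Inverting I_d = ε₀ A dE/dt gives dE/dt = 5.19×10^-3 / (8.85×10^-12 · 0.02318) = 2.53×10^10 V/(m·s).

2.53×10^10 V/(m·s)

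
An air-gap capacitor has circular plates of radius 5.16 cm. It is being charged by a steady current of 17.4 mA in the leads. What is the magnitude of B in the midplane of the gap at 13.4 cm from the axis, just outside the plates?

2.60×10^-8 T

By continuity the displacement current in the gap matches the conduction current: I_d = 0.0174 A.
For r ≥ R the full I_d is enclosed: B = μ₀ I_d/(2πr) = (4π×10^-7)(0.0174)/(2π·0.134) = 2.60×10^-8 T.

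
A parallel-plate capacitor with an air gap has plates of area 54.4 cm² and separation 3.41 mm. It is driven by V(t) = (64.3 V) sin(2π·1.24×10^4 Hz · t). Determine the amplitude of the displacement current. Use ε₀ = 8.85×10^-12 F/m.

The displacement current equals the conduction current C dV/dt, which peaks at C V₀ ω.
With C = ε₀A/d = (8.85×10^-12)(5.44×10^-3)/(3.41×10^-3) = 1.412×10^-11 F and ω = 2πf = 7.791×10^4 rad/s, I_d,max = (1.412×10^-11)(64.3)(7.791×10^4) = 7.07×10^-5 A.

7.07×10^-5 A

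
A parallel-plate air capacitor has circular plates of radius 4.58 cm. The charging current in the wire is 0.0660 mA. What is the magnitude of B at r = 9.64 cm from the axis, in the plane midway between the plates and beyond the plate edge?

Between the plates the displacement current equals the wire current: I_d = 0.0660 mA = 6.60×10^-5 A.
With r > R the enclosed displacement current is the full I_d; B = μ₀ I_d / (2πr) = 1.37×10^-10 T.

1.37×10^-10 T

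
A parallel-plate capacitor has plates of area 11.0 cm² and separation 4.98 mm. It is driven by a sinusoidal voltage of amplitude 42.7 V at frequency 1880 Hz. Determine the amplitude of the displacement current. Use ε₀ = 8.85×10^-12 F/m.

9.86×10^-7 A

The displacement current equals the conduction current C dV/dt, which peaks at C V₀ ω.
With C = ε₀A/d = (8.85×10^-12)(1.10×10^-3)/(4.98×10^-3) = 1.955×10^-12 F and ω = 2πf = 1.181×10^4 rad/s, I_d,max = (1.955×10^-12)(42.7)(1.181×10^4) = 9.86×10^-7 A.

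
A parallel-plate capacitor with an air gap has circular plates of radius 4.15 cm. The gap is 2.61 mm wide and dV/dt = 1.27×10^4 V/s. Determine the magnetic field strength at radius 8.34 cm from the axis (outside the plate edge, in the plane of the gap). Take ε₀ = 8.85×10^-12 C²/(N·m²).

5.59×10^-13 T

I_d = C dV/dt with C = ε₀πR²/d = 1.835×10^-11 F, so I_d = (1.835×10^-11)(1.27×10^4) = 2.330×10^-7 A.
Outside the plates the loop encloses all of I_d, so B·2πr = μ₀ I_d and B = 5.59×10^-13 T.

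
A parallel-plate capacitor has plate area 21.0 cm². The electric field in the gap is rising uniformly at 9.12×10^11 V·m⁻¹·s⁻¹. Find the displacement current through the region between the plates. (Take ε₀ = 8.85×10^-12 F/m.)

0.0169 A

I_d = ε₀ A (dE/dt) = (8.85×10^-12)(2.10×10^-3 m²)(9.12×10^11) = 0.0169 A.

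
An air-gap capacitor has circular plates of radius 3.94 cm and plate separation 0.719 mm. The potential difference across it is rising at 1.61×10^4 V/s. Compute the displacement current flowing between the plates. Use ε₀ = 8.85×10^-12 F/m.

E = V/d so dE/dt = (dV/dt)/d = 2.239×10^7 V/(m·s), and I_d = ε₀ A dE/dt = (8.85×10^-12)(4.877×10^-3)(2.239×10^7) = 9.66×10^-7 A.

9.66×10^-7 A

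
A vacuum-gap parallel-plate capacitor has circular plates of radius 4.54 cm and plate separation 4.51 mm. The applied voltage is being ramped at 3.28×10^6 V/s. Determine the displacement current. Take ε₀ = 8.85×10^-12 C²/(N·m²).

4.17×10^-5 A

The field between the plates is E = V/d, so dE/dt = (3.28×10^6)/(4.51×10^-3 m) = 7.273×10^8 V/(m·s).
I_d = ε₀ A (dE/dt) = (8.85×10^-12)(6.475×10^-3)(7.273×10^8) = 4.17×10^-5 A.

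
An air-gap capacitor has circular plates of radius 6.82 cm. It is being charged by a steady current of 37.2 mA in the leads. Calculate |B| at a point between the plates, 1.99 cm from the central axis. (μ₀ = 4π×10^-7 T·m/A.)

Between the plates the displacement current equals the wire current: I_d = 37.2 mA = 0.0372 A.
For r < R the Ampère–Maxwell law gives B(2πr) = μ₀ I_d (r²/R²), so B = μ₀ I_d r/(2πR²) = (4π×10^-7)(0.0372)(0.0199)/(2π·0.0682²) = 3.18×10^-8 T.

3.18×10^-8 T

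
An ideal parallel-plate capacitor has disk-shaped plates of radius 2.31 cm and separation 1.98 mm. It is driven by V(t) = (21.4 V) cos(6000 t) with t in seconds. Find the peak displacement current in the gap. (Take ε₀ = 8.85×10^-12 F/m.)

9.62×10^-7 A

C = ε₀A/d = (8.85×10^-12)(1.676×10^-3)/(1.98×10^-3) = 7.491×10^-12 F; ω = 6000 rad/s.
I_d = C dV/dt, so |I_d|_max = C V₀ ω = (7.491×10^-12)(21.4)(6000) = 9.62×10^-7 A.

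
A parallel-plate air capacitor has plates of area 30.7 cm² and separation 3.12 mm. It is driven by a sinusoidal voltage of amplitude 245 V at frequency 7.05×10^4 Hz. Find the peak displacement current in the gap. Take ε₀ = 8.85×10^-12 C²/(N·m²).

9.45×10^-4 A

C = ε₀A/d = (8.85×10^-12)(3.07×10^-3)/(3.12×10^-3) = 8.708×10^-12 F; ω = 2πf = 4.430×10^5 rad/s.
I_d = C dV/dt, so |I_d|_max = C V₀ ω = (8.708×10^-12)(245)(4.430×10^5) = 9.45×10^-4 A.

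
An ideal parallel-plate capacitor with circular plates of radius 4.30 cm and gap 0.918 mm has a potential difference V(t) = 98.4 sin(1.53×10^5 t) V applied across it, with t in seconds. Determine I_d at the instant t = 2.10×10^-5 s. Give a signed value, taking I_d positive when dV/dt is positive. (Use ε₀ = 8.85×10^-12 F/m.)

C = ε₀A/d = (8.85×10^-12)(5.809×10^-3)/(9.18×10^-4) = 5.600×10^-11 F. dV/dt = V₀ω·cos(ωt); at ωt = 3.213 rad this factor is -0.9975.
I_d = C dV/dt = (5.600×10^-11)(98.4)(1.53×10^5)(-0.9975) = -8.41×10^-4 A.

-8.41×10^-4 A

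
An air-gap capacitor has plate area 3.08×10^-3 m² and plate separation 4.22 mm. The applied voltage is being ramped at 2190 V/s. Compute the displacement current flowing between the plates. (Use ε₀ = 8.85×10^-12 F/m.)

C = ε₀A/d = (8.85×10^-12)(3.08×10^-3)/(4.22×10^-3) = 6.459×10^-12 F.
I_d = C dV/dt = (6.459×10^-12)(2190) = 1.41×10^-8 A.

1.41×10^-8 A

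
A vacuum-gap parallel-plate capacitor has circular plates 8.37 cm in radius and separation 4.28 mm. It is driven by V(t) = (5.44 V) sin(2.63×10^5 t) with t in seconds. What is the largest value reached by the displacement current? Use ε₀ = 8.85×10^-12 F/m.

(dE/dt)_max = V₀ω/d = 3.343×10^8 V/(m·s); ω = 2.63×10^5 rad/s.
I_d,max = ε₀ A (dE/dt)_max = (8.85×10^-12)(0.02201)(3.343×10^8) = 6.51×10^-5 A.

6.51×10^-5 A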